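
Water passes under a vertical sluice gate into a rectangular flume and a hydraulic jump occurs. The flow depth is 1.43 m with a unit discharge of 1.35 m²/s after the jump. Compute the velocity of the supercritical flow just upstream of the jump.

V₂ = q/y₂ = 1.35/1.43 = 0.944 m/s; Fr₂ = V₂/√(g·y₂) = 0.252.
Since the conjugate-depth ratio holds either way, y₁/y₂ = ½[√(1 + 8Fr₂²) − 1] = ½[√1.508 − 1] = 0.114.
y₁ = 0.114 × 1.43 = 0.163 m.
V₁ = q/y₁ = 1.35/0.163 = 8.28 m/s.

V₁ = 8.28 m/s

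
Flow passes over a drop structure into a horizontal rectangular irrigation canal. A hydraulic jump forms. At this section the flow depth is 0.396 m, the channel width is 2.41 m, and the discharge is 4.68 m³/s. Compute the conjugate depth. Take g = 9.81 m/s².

y₂ = 1.21 m

q = Q/b = 4.68/2.41 = 1.94 m²/s; V₁ = q/y₁ = 4.90 m/s. Fr₁ = V₁/√(g·y₁) = 2.49.
Sequent-depth ratio: y₂/y₁ = ½[√(1 + 8Fr₁²) − 1] = ½[√50.52 − 1] = 3.05.
y₂ = 3.05 × 0.396 = 1.21 m.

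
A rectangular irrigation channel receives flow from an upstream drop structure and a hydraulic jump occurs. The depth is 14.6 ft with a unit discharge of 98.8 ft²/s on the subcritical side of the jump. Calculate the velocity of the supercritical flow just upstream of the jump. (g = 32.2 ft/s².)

V₁ = 40.5 ft/s

V₂ = q/y₂ = 98.8/14.6 = 6.77 ft/s; Fr₂ = V₂/√(g·y₂) = 0.312.
From the momentum equation (using Fr₂), y₁/y₂ = ½[√(1 + 8Fr₂²) − 1] = ½[√1.779 − 1] = 0.167.
y₁ = 0.167 × 14.6 = 2.44 ft.
V₁ = q/y₁ = 98.8/2.44 = 40.5 ft/s.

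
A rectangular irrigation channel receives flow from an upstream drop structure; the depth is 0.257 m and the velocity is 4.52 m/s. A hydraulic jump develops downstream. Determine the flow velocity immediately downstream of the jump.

Fr₁ = V₁/√(g·y₁) = 4.52/√(9.81×0.257) = 2.85.
Sequent-depth ratio: y₂/y₁ = ½[√(1 + 8Fr₁²) − 1] = ½[√65.83 − 1] = 3.56.
y₂ = 3.56 × 0.257 = 0.914 m.
q = V₁·y₁ = 4.52 × 0.257 = 1.16 m²/s.
V₂ = q/y₂ = 1.16/0.914 = 1.27 m/s.

V₂ = 1.27 m/s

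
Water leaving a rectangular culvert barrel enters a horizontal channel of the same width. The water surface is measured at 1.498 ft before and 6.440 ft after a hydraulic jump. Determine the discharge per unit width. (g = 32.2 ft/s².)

For a rectangular channel the momentum equation gives q² = ½·g·y₁·y₂·(y₁ + y₂) = ½×32.2×1.498×6.440×7.938 = 1233.
q = √1233 = 35.11 ft²/s.

q = 35.11 ft²/s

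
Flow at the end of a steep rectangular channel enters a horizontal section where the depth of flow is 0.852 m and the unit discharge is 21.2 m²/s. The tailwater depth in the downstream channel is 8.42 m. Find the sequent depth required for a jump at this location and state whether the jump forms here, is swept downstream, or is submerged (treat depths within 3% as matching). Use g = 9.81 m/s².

V₁ = q/y₁ = 21.2/0.852 = 24.9 m/s. Fr₁ = V₁/√(g·y₁) = 24.9/√(9.81×0.852) = 8.61.
From the momentum equation for a rectangular channel, y₂/y₁ = ½[√(1 + 8Fr₁²) − 1] = ½[√593.6 − 1] = 11.7.
y₂ = 11.7 × 0.852 = 9.95 m.
Tailwater y_tw = 8.42 m: y_tw < y₂, so the jump is swept downstream.

y₂ = 9.95 m; the jump is swept downstream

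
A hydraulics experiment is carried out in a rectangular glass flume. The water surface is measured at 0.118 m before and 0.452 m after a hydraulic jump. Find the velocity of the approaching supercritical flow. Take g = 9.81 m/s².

V₁ = 3.27 m/s

For a rectangular channel the momentum equation gives q² = ½·g·y₁·y₂·(y₁ + y₂) = ½×9.81×0.118×0.452×0.570 = 0.149.
q = √0.149 = 0.386 m²/s.
V₁ = q/y₁ = 0.386/0.118 = 3.27 m/s.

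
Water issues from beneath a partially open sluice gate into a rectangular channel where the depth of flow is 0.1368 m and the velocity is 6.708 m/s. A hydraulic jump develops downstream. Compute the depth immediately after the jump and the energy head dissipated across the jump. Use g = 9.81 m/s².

Fr₁ = V₁/√(g·y₁) = 6.708/√(9.81×0.1368) = 5.790.
From the momentum equation for a rectangular channel, y₂/y₁ = ½[√(1 + 8Fr₁²) − 1] = ½[√269.24 − 1] = 7.704.
y₂ = 7.704 × 0.1368 = 1.054 m.
Head loss: ΔE = (y₂ − y₁)³/(4y₁y₂) = (1.054 − 0.1368)³/(4×0.1368×1.054) = 0.7714/0.5767 = 1.338 m.

y₂ = 1.054 m; ΔE = 1.338 m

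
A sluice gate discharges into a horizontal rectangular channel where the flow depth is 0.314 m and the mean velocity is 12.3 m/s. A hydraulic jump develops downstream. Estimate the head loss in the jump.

Fr₁ = V₁/√(g·y₁) = 12.3/√(9.81×0.314) = 7.01.
Sequent-depth ratio: y₂/y₁ = ½[√(1 + 8Fr₁²) − 1] = ½[√393.9 − 1] = 9.42.
y₂ = 9.42 × 0.314 = 2.96 m.
q = V₁·y₁ = 12.3 × 0.314 = 3.86 m²/s. V₂ = q/y₂ = 3.86/2.96 = 1.31 m/s. E₁ = y₁ + V₁²/2g = 8.03 m; E₂ = y₂ + V₂²/2g = 3.05 m. ΔE = E₁ − E₂ = 4.98 m.

ΔE = 4.98 m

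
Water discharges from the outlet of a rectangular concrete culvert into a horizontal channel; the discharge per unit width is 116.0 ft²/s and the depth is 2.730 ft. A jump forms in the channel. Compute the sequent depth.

y₂ = 16.19 ft

V₁ = q/y₁ = 116.0/2.730 = 42.49 ft/s. Fr₁ = V₁/√(g·y₁) = 42.49/√(32.2×2.730) = 4.532.
Bélanger equation: y₂/y₁ = ½[√(1 + 8Fr₁²) − 1] = ½[√165.31 − 1] = 5.929.
y₂ = 5.929 × 2.730 = 16.19 ft.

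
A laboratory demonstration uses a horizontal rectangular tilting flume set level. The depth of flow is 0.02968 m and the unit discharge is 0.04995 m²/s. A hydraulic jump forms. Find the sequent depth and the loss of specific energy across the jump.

y₂ = 0.1169 m; ΔE = 0.04782 m

V₁ = q/y₁ = 0.04995/0.02968 = 1.683 m/s. Fr₁ = V₁/√(g·y₁) = 1.683/√(9.81×0.02968) = 3.119.
Bélanger equation: y₂/y₁ = ½[√(1 + 8Fr₁²) − 1] = ½[√78.822 − 1] = 3.939.
y₂ = 3.939 × 0.02968 = 0.1169 m.
V₂ = q/y₂ = 0.04995/0.1169 = 0.4272 m/s. E₁ = y₁ + V₁²/2g = 0.1740 m; E₂ = y₂ + V₂²/2g = 0.1262 m. ΔE = E₁ − E₂ = 0.04782 m.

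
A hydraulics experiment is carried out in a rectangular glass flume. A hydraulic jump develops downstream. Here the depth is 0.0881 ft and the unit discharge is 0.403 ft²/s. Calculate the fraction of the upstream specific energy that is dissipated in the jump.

V₁ = q/y₁ = 0.403/0.0881 = 4.57 ft/s. Fr₁ = V₁/√(g·y₁) = 4.57/√(32.2×0.0881) = 2.72.
Conjugate-depth relation: y₂/y₁ = ½[√(1 + 8Fr₁²) − 1] = ½[√60.01 − 1] = 3.37.
y₂ = 3.37 × 0.0881 = 0.297 ft.
E₁ = y₁ + V₁²/2g = 0.413 ft. ΔE = (y₂ − y₁)³/(4y₁y₂) = 0.0873 ft. ΔE/E₁ = 0.0873/0.413 = 0.211.

ΔE/E₁ = 0.211 (21.1%)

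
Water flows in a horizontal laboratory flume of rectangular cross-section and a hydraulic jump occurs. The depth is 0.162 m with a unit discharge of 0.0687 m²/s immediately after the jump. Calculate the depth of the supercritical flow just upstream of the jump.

V₂ = q/y₂ = 0.0687/0.162 = 0.424 m/s; Fr₂ = V₂/√(g·y₂) = 0.336.
The Bélanger relation is symmetric: y₁/y₂ = ½[√(1 + 8Fr₂²) − 1] = ½[√1.905 − 1] = 0.190.
y₁ = 0.190 × 0.162 = 0.0308 m.

y₁ = 0.0308 m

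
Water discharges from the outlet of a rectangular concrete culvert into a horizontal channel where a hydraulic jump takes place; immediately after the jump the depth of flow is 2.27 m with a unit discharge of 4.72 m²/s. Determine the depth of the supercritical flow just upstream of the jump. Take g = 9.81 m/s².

V₂ = q/y₂ = 4.72/2.27 = 2.08 m/s; Fr₂ = V₂/√(g·y₂) = 0.441.
Since the conjugate-depth ratio holds either way, y₁/y₂ = ½[√(1 + 8Fr₂²) − 1] = ½[√2.553 − 1] = 0.299.
y₁ = 0.299 × 2.27 = 0.679 m.

y₁ = 0.679 m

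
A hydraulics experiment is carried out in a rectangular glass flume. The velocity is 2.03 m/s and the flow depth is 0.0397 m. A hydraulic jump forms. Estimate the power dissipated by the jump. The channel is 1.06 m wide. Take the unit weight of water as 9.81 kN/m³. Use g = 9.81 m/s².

Fr₁ = V₁/√(g·y₁) = 2.03/√(9.81×0.0397) = 3.25.
By Bélanger, y₂/y₁ = ½[√(1 + 8Fr₁²) − 1] = ½[√85.65 − 1] = 4.13.
y₂ = 4.13 × 0.0397 = 0.164 m.
q = V₁·y₁ = 2.03 × 0.0397 = 0.0806 m²/s. V₂ = q/y₂ = 0.0806/0.164 = 0.492 m/s. E₁ = y₁ + V₁²/2g = 0.250 m; E₂ = y₂ + V₂²/2g = 0.176 m. ΔE = E₁ − E₂ = 0.0736 m.
Q = q·b = 0.0806 × 1.06 = 0.0854 m³/s. P = γ·Q·ΔE = 9.81 × 0.0854 × 0.0736 = 0.0616 kW.

P = 0.0616 kW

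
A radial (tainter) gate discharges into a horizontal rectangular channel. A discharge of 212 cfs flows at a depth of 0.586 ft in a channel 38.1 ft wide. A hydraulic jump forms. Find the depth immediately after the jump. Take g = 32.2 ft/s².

q = Q/b = 212/38.1 = 5.56 ft²/s; V₁ = q/y₁ = 9.50 ft/s. Fr₁ = V₁/√(g·y₁) = 2.19.
Sequent-depth ratio: y₂/y₁ = ½[√(1 + 8Fr₁²) − 1] = ½[√39.23 − 1] = 2.63.
y₂ = 2.63 × 0.586 = 1.54 ft.

y₂ = 1.54 ft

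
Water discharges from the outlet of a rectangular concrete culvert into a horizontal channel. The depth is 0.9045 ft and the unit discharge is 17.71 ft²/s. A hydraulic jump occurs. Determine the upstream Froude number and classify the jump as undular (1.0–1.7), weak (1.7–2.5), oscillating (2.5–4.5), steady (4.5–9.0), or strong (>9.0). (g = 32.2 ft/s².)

V₁ = q/y₁ = 17.71/0.9045 = 19.58 ft/s. Fr₁ = V₁/√(g·y₁) = 19.58/√(32.2×0.9045) = 3.628.
Fr₁ = 3.628 lies in the oscillating range.

Fr₁ = 3.628; oscillating jump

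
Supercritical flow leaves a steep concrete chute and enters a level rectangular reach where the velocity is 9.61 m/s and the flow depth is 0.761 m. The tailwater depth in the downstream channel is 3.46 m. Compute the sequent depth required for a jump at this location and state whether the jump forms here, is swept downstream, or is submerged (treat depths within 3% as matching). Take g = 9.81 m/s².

Fr₁ = V₁/√(g·y₁) = 9.61/√(9.81×0.761) = 3.52.
By Bélanger, y₂/y₁ = ½[√(1 + 8Fr₁²) − 1] = ½[√99.97 − 1] = 4.50.
y₂ = 4.50 × 0.761 = 3.42 m.
Tailwater y_tw = 3.46 m: y_tw ≈ y₂, so the jump forms here.

y₂ = 3.42 m; the jump forms here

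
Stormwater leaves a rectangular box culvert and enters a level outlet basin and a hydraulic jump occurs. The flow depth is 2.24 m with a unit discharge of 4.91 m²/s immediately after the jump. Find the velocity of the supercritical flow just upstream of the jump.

V₁ = 6.66 m/s

V₂ = q/y₂ = 4.91/2.24 = 2.19 m/s; Fr₂ = V₂/√(g·y₂) = 0.468.
From the momentum equation (using Fr₂), y₁/y₂ = ½[√(1 + 8Fr₂²) − 1] = ½[√2.749 − 1] = 0.329.
y₁ = 0.329 × 2.24 = 0.737 m.
V₁ = q/y₁ = 4.91/0.737 = 6.66 m/s.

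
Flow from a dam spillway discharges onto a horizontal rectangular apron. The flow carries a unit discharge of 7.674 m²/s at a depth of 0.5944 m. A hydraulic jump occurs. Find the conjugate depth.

V₁ = q/y₁ = 7.674/0.5944 = 12.91 m/s. Fr₁ = V₁/√(g·y₁) = 12.91/√(9.81×0.5944) = 5.346.
Sequent-depth ratio: y₂/y₁ = ½[√(1 + 8Fr₁²) − 1] = ½[√229.68 − 1] = 7.078.
y₂ = 7.078 × 0.5944 = 4.207 m.

y₂ = 4.207 m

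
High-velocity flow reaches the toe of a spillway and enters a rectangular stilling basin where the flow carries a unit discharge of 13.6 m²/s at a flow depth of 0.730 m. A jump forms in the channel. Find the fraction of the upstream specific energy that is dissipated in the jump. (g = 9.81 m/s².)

ΔE/E₁ = 0.618 (61.8%)

V₁ = q/y₁ = 13.6/0.730 = 18.6 m/s. Fr₁ = V₁/√(g·y₁) = 18.6/√(9.81×0.730) = 6.96.
Bélanger equation: y₂/y₁ = ½[√(1 + 8Fr₁²) − 1] = ½[√388.7 − 1] = 9.36.
y₂ = 9.36 × 0.730 = 6.83 m.
E₁ = y₁ + V₁²/2g = 18.4 m. ΔE = (y₂ − y₁)³/(4y₁y₂) = 11.4 m. ΔE/E₁ = 11.4/18.4 = 0.618.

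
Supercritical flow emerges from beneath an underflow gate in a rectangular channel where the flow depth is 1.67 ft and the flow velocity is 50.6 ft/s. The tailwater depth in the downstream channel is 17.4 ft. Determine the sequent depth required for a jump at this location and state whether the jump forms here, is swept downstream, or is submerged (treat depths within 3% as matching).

y₂ = 15.5 ft; the jump is submerged

Fr₁ = V₁/√(g·y₁) = 50.6/√(32.2×1.67) = 6.90.
From the momentum equation for a rectangular channel, y₂/y₁ = ½[√(1 + 8Fr₁²) − 1] = ½[√381.9 − 1] = 9.27.
y₂ = 9.27 × 1.67 = 15.5 ft.
Tailwater y_tw = 17.4 ft: y_tw > y₂, so the jump is submerged.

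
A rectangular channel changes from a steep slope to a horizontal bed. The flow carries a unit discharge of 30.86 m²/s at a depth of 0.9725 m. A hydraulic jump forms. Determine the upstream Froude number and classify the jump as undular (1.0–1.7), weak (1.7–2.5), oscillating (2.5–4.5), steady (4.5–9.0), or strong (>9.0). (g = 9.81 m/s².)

Fr₁ = 10.27; strong jump

V₁ = q/y₁ = 30.86/0.9725 = 31.73 m/s. Fr₁ = V₁/√(g·y₁) = 31.73/√(9.81×0.9725) = 10.27.
Fr₁ = 10.27 lies in the strong range.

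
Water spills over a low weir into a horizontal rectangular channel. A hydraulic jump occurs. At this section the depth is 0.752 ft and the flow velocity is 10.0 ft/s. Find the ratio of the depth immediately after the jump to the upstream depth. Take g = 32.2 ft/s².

y₂/y₁ = 2.42

Fr₁ = V₁/√(g·y₁) = 10.0/√(32.2×0.752) = 2.03.
Conjugate-depth relation: y₂/y₁ = ½[√(1 + 8Fr₁²) − 1] = ½[√34.04 − 1] = 2.42.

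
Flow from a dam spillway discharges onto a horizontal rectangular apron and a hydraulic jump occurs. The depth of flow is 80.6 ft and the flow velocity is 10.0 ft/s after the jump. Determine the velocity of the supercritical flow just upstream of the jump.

V₁ = 139 ft/s

Fr₂ = V₂/√(g·y₂) = 10.0/√(32.2×80.6) = 0.196.
The Bélanger relation is symmetric: y₁/y₂ = ½[√(1 + 8Fr₂²) − 1] = ½[√1.308 − 1] = 0.0719.
y₁ = 0.0719 × 80.6 = 5.79 ft.
V₁ = q/y₁ = 806/5.79 = 139 ft/s.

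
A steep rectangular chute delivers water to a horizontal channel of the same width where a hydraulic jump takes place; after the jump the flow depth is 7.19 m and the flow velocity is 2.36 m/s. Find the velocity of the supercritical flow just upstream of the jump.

V₁ = 17.0 m/s

Fr₂ = V₂/√(g·y₂) = 2.36/√(9.81×7.19) = 0.281.
From the momentum equation (using Fr₂), y₁/y₂ = ½[√(1 + 8Fr₂²) − 1] = ½[√1.632 − 1] = 0.139.
y₁ = 0.139 × 7.19 = 0.997 m.
V₁ = q/y₁ = 17.0/0.997 = 17.0 m/s.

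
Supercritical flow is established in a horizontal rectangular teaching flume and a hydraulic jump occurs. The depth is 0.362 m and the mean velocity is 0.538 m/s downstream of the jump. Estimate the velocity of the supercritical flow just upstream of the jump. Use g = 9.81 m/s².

Fr₂ = V₂/√(g·y₂) = 0.538/√(9.81×0.362) = 0.285.
From the momentum equation (using Fr₂), y₁/y₂ = ½[√(1 + 8Fr₂²) − 1] = ½[√1.652 − 1] = 0.143.
y₁ = 0.143 × 0.362 = 0.0516 m.
V₁ = q/y₁ = 0.195/0.0516 = 3.77 m/s.

V₁ = 3.77 m/s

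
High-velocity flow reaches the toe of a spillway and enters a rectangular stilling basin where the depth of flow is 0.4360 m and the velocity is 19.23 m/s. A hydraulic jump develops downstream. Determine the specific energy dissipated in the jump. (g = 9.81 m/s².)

ΔE = 13.65 m

Fr₁ = V₁/√(g·y₁) = 19.23/√(9.81×0.4360) = 9.298.
By Bélanger, y₂/y₁ = ½[√(1 + 8Fr₁²) − 1] = ½[√692.66 − 1] = 12.66.
y₂ = 12.66 × 0.4360 = 5.519 m.
q = V₁·y₁ = 19.23 × 0.4360 = 8.384 m²/s. V₂ = q/y₂ = 8.384/5.519 = 1.519 m/s. E₁ = y₁ + V₁²/2g = 19.28 m; E₂ = y₂ + V₂²/2g = 5.637 m. ΔE = E₁ − E₂ = 13.65 m.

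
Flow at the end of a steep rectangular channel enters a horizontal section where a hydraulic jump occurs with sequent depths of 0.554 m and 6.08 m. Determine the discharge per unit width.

For a rectangular channel the momentum equation gives q² = ½·g·y₁·y₂·(y₁ + y₂) = ½×9.81×0.554×6.08×6.63 = 110.
q = √110 = 10.5 m²/s.

q = 10.5 m²/s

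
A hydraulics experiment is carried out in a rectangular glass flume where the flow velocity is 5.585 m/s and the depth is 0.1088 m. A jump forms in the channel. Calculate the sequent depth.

Fr₁ = V₁/√(g·y₁) = 5.585/√(9.81×0.1088) = 5.406.
Bélanger equation: y₂/y₁ = ½[√(1 + 8Fr₁²) − 1] = ½[√234.80 − 1] = 7.162.
y₂ = 7.162 × 0.1088 = 0.7792 m.

y₂ = 0.7792 m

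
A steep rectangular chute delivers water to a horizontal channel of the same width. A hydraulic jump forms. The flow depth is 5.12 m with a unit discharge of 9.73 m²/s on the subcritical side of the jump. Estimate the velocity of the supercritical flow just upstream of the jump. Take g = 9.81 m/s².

V₂ = q/y₂ = 9.73/5.12 = 1.90 m/s; Fr₂ = V₂/√(g·y₂) = 0.268.
The Bélanger relation is symmetric: y₁/y₂ = ½[√(1 + 8Fr₂²) − 1] = ½[√1.575 − 1] = 0.128.
y₁ = 0.128 × 5.12 = 0.653 m.
V₁ = q/y₁ = 9.73/0.653 = 14.9 m/s.

V₁ = 14.9 m/s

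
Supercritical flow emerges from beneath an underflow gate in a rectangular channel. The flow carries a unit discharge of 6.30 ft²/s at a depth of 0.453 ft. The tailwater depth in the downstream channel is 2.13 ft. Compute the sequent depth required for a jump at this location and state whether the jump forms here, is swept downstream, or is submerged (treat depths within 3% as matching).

V₁ = q/y₁ = 6.30/0.453 = 13.9 ft/s. Fr₁ = V₁/√(g·y₁) = 13.9/√(32.2×0.453) = 3.64.
By Bélanger, y₂/y₁ = ½[√(1 + 8Fr₁²) − 1] = ½[√107.1 − 1] = 4.67.
y₂ = 4.67 × 0.453 = 2.12 ft.
Tailwater y_tw = 2.13 ft: y_tw ≈ y₂, so the jump forms here.

y₂ = 2.12 ft; the jump forms here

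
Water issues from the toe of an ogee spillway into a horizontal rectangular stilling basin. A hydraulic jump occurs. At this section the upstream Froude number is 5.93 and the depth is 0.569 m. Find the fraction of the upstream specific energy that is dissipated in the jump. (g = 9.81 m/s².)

Fr₁ = 5.93 (given).
Sequent-depth ratio: y₂/y₁ = ½[√(1 + 8Fr₁²) − 1] = ½[√282.3 − 1] = 7.90.
y₂ = 7.90 × 0.569 = 4.50 m.
E₁ = y₁(1 + Fr₁²/2) = 0.569×(1 + 5.93²/2) = 10.6 m. ΔE = (y₂ − y₁)³/(4y₁y₂) = 5.92 m. ΔE/E₁ = 5.92/10.6 = 0.560.

ΔE/E₁ = 0.560 (56.0%)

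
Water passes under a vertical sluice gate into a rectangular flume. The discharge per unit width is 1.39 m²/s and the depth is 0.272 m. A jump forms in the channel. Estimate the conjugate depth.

y₂ = 1.08 m

V₁ = q/y₁ = 1.39/0.272 = 5.11 m/s. Fr₁ = V₁/√(g·y₁) = 5.11/√(9.81×0.272) = 3.13.
By Bélanger, y₂/y₁ = ½[√(1 + 8Fr₁²) − 1] = ½[√79.30 − 1] = 3.95.
y₂ = 3.95 × 0.272 = 1.08 m.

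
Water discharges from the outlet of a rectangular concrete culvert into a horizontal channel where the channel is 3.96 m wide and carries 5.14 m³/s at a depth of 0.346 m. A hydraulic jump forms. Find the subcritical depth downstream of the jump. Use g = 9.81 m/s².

q = Q/b = 5.14/3.96 = 1.30 m²/s; V₁ = q/y₁ = 3.75 m/s. Fr₁ = V₁/√(g·y₁) = 2.04.
Conjugate-depth relation: y₂/y₁ = ½[√(1 + 8Fr₁²) − 1] = ½[√34.17 − 1] = 2.42.
y₂ = 2.42 × 0.346 = 0.838 m.

y₂ = 0.838 m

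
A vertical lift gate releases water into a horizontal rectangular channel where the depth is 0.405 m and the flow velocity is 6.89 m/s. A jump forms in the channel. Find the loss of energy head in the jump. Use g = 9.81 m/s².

Fr₁ = V₁/√(g·y₁) = 6.89/√(9.81×0.405) = 3.46.
Sequent-depth ratio: y₂/y₁ = ½[√(1 + 8Fr₁²) − 1] = ½[√96.59 − 1] = 4.41.
y₂ = 4.41 × 0.405 = 1.79 m.
q = V₁·y₁ = 6.89 × 0.405 = 2.79 m²/s. V₂ = q/y₂ = 2.79/1.79 = 1.56 m/s. E₁ = y₁ + V₁²/2g = 2.82 m; E₂ = y₂ + V₂²/2g = 1.91 m. ΔE = E₁ − E₂ = 0.913 m.

ΔE = 0.913 m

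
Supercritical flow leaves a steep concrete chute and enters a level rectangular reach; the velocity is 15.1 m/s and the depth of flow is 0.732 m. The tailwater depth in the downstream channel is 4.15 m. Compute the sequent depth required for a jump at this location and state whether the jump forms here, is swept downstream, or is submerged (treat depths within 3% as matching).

Fr₁ = V₁/√(g·y₁) = 15.1/√(9.81×0.732) = 5.63.
By Bélanger, y₂/y₁ = ½[√(1 + 8Fr₁²) − 1] = ½[√255.0 − 1] = 7.48.
y₂ = 7.48 × 0.732 = 5.48 m.
Tailwater y_tw = 4.15 m: y_tw < y₂, so the jump is swept downstream.

y₂ = 5.48 m; the jump is swept downstream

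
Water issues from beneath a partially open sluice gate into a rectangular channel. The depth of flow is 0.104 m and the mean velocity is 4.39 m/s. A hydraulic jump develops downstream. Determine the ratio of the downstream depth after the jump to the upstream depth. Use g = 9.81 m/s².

Fr₁ = V₁/√(g·y₁) = 4.39/√(9.81×0.104) = 4.35.
From the momentum equation for a rectangular channel, y₂/y₁ = ½[√(1 + 8Fr₁²) − 1] = ½[√152.1 − 1] = 5.67.

y₂/y₁ = 5.67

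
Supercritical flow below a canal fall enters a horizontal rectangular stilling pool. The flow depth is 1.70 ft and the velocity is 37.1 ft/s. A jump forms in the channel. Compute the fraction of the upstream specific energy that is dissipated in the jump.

Fr₁ = V₁/√(g·y₁) = 37.1/√(32.2×1.70) = 5.01.
By Bélanger, y₂/y₁ = ½[√(1 + 8Fr₁²) − 1] = ½[√202.2 − 1] = 6.61.
y₂ = 6.61 × 1.70 = 11.2 ft.
E₁ = y₁ + V₁²/2g = 23.1 ft. ΔE = (y₂ − y₁)³/(4y₁y₂) = 11.3 ft. ΔE/E₁ = 11.3/23.1 = 0.492.

ΔE/E₁ = 0.492 (49.2%)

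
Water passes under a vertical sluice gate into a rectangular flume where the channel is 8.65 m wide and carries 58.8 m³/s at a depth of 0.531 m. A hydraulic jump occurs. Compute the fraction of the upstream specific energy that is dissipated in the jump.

q = Q/b = 58.8/8.65 = 6.80 m²/s; V₁ = q/y₁ = 12.8 m/s. Fr₁ = V₁/√(g·y₁) = 5.61.
Conjugate-depth relation: y₂/y₁ = ½[√(1 + 8Fr₁²) − 1] = ½[√252.7 − 1] = 7.45.
y₂ = 7.45 × 0.531 = 3.95 m.
E₁ = y₁ + V₁²/2g = 8.88 m. ΔE = (y₂ − y₁)³/(4y₁y₂) = 4.78 m. ΔE/E₁ = 4.78/8.88 = 0.538.

ΔE/E₁ = 0.538 (53.8%)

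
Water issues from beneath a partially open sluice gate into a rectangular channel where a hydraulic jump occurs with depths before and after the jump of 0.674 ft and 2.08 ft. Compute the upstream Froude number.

Fr₁ = 2.51

For a rectangular channel the momentum equation gives q² = ½·g·y₁·y₂·(y₁ + y₂) = ½×32.2×0.674×2.08×2.75 = 62.2.
q = √62.2 = 7.88 ft²/s.
V₁ = q/y₁ = 11.7 ft/s; Fr₁ = V₁/√(g·y₁) = 2.51.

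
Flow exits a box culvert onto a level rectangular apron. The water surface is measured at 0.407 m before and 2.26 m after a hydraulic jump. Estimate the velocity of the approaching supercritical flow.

For a rectangular channel the momentum equation gives q² = ½·g·y₁·y₂·(y₁ + y₂) = ½×9.81×0.407×2.26×2.67 = 12.0.
q = √12.0 = 3.47 m²/s.
V₁ = q/y₁ = 3.47/0.407 = 8.52 m/s.

V₁ = 8.52 m/s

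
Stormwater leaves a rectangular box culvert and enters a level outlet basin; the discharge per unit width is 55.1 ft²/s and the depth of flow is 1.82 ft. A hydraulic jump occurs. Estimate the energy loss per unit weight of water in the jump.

ΔE = 6.20 ft

V₁ = q/y₁ = 55.1/1.82 = 30.3 ft/s. Fr₁ = V₁/√(g·y₁) = 30.3/√(32.2×1.82) = 3.95.
From the momentum equation for a rectangular channel, y₂/y₁ = ½[√(1 + 8Fr₁²) − 1] = ½[√126.1 − 1] = 5.12.
y₂ = 5.12 × 1.82 = 9.31 ft.
V₂ = q/y₂ = 55.1/9.31 = 5.92 ft/s. E₁ = y₁ + V₁²/2g = 16.1 ft; E₂ = y₂ + V₂²/2g = 9.85 ft. ΔE = E₁ − E₂ = 6.20 ft.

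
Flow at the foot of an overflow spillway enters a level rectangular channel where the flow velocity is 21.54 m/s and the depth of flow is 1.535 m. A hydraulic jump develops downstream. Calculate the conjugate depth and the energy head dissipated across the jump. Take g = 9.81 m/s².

y₂ = 11.31 m; ΔE = 13.44 m

Fr₁ = V₁/√(g·y₁) = 21.54/√(9.81×1.535) = 5.551.
Conjugate-depth relation: y₂/y₁ = ½[√(1 + 8Fr₁²) − 1] = ½[√247.49 − 1] = 7.366.
y₂ = 7.366 × 1.535 = 11.31 m.
q = V₁·y₁ = 21.54 × 1.535 = 33.06 m²/s. V₂ = q/y₂ = 33.06/11.31 = 2.924 m/s. E₁ = y₁ + V₁²/2g = 25.18 m; E₂ = y₂ + V₂²/2g = 11.74 m. ΔE = E₁ − E₂ = 13.44 m.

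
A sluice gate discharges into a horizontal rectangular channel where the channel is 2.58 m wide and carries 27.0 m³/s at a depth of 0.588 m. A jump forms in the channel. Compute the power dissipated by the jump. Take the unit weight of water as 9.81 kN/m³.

P = 2833 kW

q = Q/b = 27.0/2.58 = 10.5 m²/s; V₁ = q/y₁ = 17.8 m/s. Fr₁ = V₁/√(g·y₁) = 7.41.
Bélanger equation: y₂/y₁ = ½[√(1 + 8Fr₁²) − 1] = ½[√440.3 − 1] = 9.99.
y₂ = 9.99 × 0.588 = 5.88 m.
Head loss: ΔE = (y₂ − y₁)³/(4y₁y₂) = (5.88 − 0.588)³/(4×0.588×5.88) = 148/13.8 = 10.7 m.
P = γ·Q·ΔE = 9.81 × 27.0 × 10.7 = 2833 kW.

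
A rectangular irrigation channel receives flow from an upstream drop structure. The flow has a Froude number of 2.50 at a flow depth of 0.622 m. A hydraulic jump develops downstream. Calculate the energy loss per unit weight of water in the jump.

ΔE = 0.450 m

Fr₁ = 2.50 (given).
From the momentum equation for a rectangular channel, y₂/y₁ = ½[√(1 + 8Fr₁²) − 1] = ½[√51.00 − 1] = 3.07.
y₂ = 3.07 × 0.622 = 1.91 m.
Head loss: ΔE = (y₂ − y₁)³/(4y₁y₂) = (1.91 − 0.622)³/(4×0.622×1.91) = 2.14/4.75 = 0.450 m.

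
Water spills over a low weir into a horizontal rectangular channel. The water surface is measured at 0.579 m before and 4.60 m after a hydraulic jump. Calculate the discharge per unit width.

For a rectangular channel the momentum equation gives q² = ½·g·y₁·y₂·(y₁ + y₂) = ½×9.81×0.579×4.60×5.18 = 67.7.
q = √67.7 = 8.23 m²/s.

q = 8.23 m²/s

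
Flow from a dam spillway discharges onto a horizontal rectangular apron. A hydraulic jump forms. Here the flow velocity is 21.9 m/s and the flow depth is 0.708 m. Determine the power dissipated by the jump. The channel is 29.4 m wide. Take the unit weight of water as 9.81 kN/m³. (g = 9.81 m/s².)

Fr₁ = V₁/√(g·y₁) = 21.9/√(9.81×0.708) = 8.31.
Bélanger equation: y₂/y₁ = ½[√(1 + 8Fr₁²) − 1] = ½[√553.4 − 1] = 11.3.
y₂ = 11.3 × 0.708 = 7.97 m.
Head loss: ΔE = (y₂ − y₁)³/(4y₁y₂) = (7.97 − 0.708)³/(4×0.708×7.97) = 384/22.6 = 17.0 m.
q = V₁·y₁ = 21.9 × 0.708 = 15.5 m²/s. Q = q·b = 15.5 × 29.4 = 456 m³/s. P = γ·Q·ΔE = 9.81 × 456 × 17.0 = 75962 kW.

P = 75962 kW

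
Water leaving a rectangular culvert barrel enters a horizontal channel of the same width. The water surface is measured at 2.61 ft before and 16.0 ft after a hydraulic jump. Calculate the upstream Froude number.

For a rectangular channel the momentum equation gives q² = ½·g·y₁·y₂·(y₁ + y₂) = ½×32.2×2.61×16.0×18.6 = 12512.
q = √12512 = 112 ft²/s.
V₁ = q/y₁ = 42.9 ft/s; Fr₁ = V₁/√(g·y₁) = 4.67.

Fr₁ = 4.67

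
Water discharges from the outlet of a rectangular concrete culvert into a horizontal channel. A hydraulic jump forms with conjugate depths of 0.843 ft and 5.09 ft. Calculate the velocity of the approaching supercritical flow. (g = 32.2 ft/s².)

For a rectangular channel the momentum equation gives q² = ½·g·y₁·y₂·(y₁ + y₂) = ½×32.2×0.843×5.09×5.93 = 410.
q = √410 = 20.2 ft²/s.
V₁ = q/y₁ = 20.2/0.843 = 24.0 ft/s.

V₁ = 24.0 ft/s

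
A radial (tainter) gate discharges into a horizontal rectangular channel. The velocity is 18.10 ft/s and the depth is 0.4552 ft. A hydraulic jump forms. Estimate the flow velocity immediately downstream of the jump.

Fr₁ = V₁/√(g·y₁) = 18.10/√(32.2×0.4552) = 4.728.
By Bélanger, y₂/y₁ = ½[√(1 + 8Fr₁²) − 1] = ½[√179.81 − 1] = 6.205.
y₂ = 6.205 × 0.4552 = 2.824 ft.
q = V₁·y₁ = 18.10 × 0.4552 = 8.239 ft²/s.
V₂ = q/y₂ = 8.239/2.824 = 2.917 ft/s.

V₂ = 2.917 ft/s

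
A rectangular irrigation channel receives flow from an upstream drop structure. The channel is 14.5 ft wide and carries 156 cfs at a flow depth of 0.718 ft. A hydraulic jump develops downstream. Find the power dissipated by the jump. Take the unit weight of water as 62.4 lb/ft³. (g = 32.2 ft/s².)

q = Q/b = 156/14.5 = 10.8 ft²/s; V₁ = q/y₁ = 15.0 ft/s. Fr₁ = V₁/√(g·y₁) = 3.12.
By Bélanger, y₂/y₁ = ½[√(1 + 8Fr₁²) − 1] = ½[√78.69 − 1] = 3.94.
y₂ = 3.94 × 0.718 = 2.83 ft.
V₂ = q/y₂ = 10.8/2.83 = 3.81 ft/s. E₁ = y₁ + V₁²/2g = 4.20 ft; E₂ = y₂ + V₂²/2g = 3.05 ft. ΔE = E₁ − E₂ = 1.15 ft.
P = γ·Q·ΔE/550 = 62.4 × 156 × 1.15 / 550 = 20.4 hp.

P = 20.4 hp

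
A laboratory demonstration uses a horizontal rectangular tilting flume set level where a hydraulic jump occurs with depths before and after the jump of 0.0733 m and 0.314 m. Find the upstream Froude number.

Fr₁ = 3.36

For a rectangular channel the momentum equation gives q² = ½·g·y₁·y₂·(y₁ + y₂) = ½×9.81×0.0733×0.314×0.387 = 0.0437.
q = √0.0437 = 0.209 m²/s.
V₁ = q/y₁ = 2.85 m/s; Fr₁ = V₁/√(g·y₁) = 3.36.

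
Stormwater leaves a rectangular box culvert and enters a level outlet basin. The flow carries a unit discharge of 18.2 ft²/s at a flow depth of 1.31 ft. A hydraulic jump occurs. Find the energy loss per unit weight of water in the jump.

V₁ = q/y₁ = 18.2/1.31 = 13.9 ft/s. Fr₁ = V₁/√(g·y₁) = 13.9/√(32.2×1.31) = 2.14.
Sequent-depth ratio: y₂/y₁ = ½[√(1 + 8Fr₁²) − 1] = ½[√37.61 − 1] = 2.57.
y₂ = 2.57 × 1.31 = 3.36 ft.
Head loss: ΔE = (y₂ − y₁)³/(4y₁y₂) = (3.36 − 1.31)³/(4×1.31×3.36) = 8.64/17.6 = 0.490 ft.

ΔE = 0.490 ft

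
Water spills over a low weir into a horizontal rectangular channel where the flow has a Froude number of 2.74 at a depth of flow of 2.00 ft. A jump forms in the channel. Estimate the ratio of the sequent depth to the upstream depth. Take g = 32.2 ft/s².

Fr₁ = 2.74 (given).
Conjugate-depth relation: y₂/y₁ = ½[√(1 + 8Fr₁²) − 1] = ½[√61.06 − 1] = 3.41.

y₂/y₁ = 3.41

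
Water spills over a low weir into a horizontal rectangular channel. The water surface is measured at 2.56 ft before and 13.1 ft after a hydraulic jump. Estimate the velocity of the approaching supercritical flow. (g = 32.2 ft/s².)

V₁ = 35.9 ft/s

For a rectangular channel the momentum equation gives q² = ½·g·y₁·y₂·(y₁ + y₂) = ½×32.2×2.56×13.1×15.7 = 8455.
q = √8455 = 92.0 ft²/s.
V₁ = q/y₁ = 92.0/2.56 = 35.9 ft/s.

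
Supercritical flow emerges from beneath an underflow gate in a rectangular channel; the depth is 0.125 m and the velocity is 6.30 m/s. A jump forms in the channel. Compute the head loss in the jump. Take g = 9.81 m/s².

Fr₁ = V₁/√(g·y₁) = 6.30/√(9.81×0.125) = 5.69.
Sequent-depth ratio: y₂/y₁ = ½[√(1 + 8Fr₁²) − 1] = ½[√259.9 − 1] = 7.56.
y₂ = 7.56 × 0.125 = 0.945 m.
q = V₁·y₁ = 6.30 × 0.125 = 0.787 m²/s. V₂ = q/y₂ = 0.787/0.945 = 0.833 m/s. E₁ = y₁ + V₁²/2g = 2.15 m; E₂ = y₂ + V₂²/2g = 0.981 m. ΔE = E₁ − E₂ = 1.17 m.

ΔE = 1.17 m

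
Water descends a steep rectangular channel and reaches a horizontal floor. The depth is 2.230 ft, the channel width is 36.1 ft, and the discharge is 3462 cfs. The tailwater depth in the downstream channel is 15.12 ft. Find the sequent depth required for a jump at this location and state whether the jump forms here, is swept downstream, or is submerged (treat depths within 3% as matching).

q = Q/b = 3462/36.1 = 95.90 ft²/s; V₁ = q/y₁ = 43.00 ft/s. Fr₁ = V₁/√(g·y₁) = 5.075.
Bélanger equation: y₂/y₁ = ½[√(1 + 8Fr₁²) − 1] = ½[√207.04 − 1] = 6.695.
y₂ = 6.695 × 2.230 = 14.93 ft.
Tailwater y_tw = 15.12 ft: y_tw ≈ y₂, so the jump forms here.

y₂ = 14.93 ft; the jump forms here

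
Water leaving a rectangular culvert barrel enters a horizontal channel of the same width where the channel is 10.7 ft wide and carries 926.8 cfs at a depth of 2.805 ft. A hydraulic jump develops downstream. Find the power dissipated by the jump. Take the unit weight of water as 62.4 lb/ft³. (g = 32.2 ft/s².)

P = 544.4 hp

q = Q/b = 926.8/10.7 = 86.62 ft²/s; V₁ = q/y₁ = 30.88 ft/s. Fr₁ = V₁/√(g·y₁) = 3.249.
Bélanger equation: y₂/y₁ = ½[√(1 + 8Fr₁²) − 1] = ½[√85.458 − 1] = 4.122.
y₂ = 4.122 × 2.805 = 11.56 ft.
Head loss: ΔE = (y₂ − y₁)³/(4y₁y₂) = (11.56 − 2.805)³/(4×2.805×11.56) = 671.7/129.7 = 5.177 ft.
P = γ·Q·ΔE/550 = 62.4 × 926.8 × 5.177 / 550 = 544.4 hp.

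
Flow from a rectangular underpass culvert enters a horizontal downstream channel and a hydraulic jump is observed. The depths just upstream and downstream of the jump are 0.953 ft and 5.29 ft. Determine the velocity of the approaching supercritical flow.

For a rectangular channel the momentum equation gives q² = ½·g·y₁·y₂·(y₁ + y₂) = ½×32.2×0.953×5.29×6.24 = 507.
q = √507 = 22.5 ft²/s.
V₁ = q/y₁ = 22.5/0.953 = 23.6 ft/s.

V₁ = 23.6 ft/s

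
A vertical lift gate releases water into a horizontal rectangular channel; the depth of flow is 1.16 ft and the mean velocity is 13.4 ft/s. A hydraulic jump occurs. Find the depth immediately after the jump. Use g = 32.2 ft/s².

Fr₁ = V₁/√(g·y₁) = 13.4/√(32.2×1.16) = 2.19.
From the momentum equation for a rectangular channel, y₂/y₁ = ½[√(1 + 8Fr₁²) − 1] = ½[√39.46 − 1] = 2.64.
y₂ = 2.64 × 1.16 = 3.06 ft.

y₂ = 3.06 ft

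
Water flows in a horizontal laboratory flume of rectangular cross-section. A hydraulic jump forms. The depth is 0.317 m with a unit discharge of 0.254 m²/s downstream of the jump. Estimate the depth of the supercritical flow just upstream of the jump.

y₁ = 0.0996 m

V₂ = q/y₂ = 0.254/0.317 = 0.801 m/s; Fr₂ = V₂/√(g·y₂) = 0.454.
Since the conjugate-depth ratio holds either way, y₁/y₂ = ½[√(1 + 8Fr₂²) − 1] = ½[√2.652 − 1] = 0.314.
y₁ = 0.314 × 0.317 = 0.0996 m.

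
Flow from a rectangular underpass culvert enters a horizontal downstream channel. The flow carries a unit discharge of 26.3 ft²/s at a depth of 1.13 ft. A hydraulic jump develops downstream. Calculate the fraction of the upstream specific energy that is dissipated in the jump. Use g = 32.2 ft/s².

ΔE/E₁ = 0.375 (37.5%)

V₁ = q/y₁ = 26.3/1.13 = 23.3 ft/s. Fr₁ = V₁/√(g·y₁) = 23.3/√(32.2×1.13) = 3.86.
Conjugate-depth relation: y₂/y₁ = ½[√(1 + 8Fr₁²) − 1] = ½[√120.1 − 1] = 4.98.
y₂ = 4.98 × 1.13 = 5.63 ft.
E₁ = y₁ + V₁²/2g = 9.54 ft. ΔE = (y₂ − y₁)³/(4y₁y₂) = 3.58 ft. ΔE/E₁ = 3.58/9.54 = 0.375.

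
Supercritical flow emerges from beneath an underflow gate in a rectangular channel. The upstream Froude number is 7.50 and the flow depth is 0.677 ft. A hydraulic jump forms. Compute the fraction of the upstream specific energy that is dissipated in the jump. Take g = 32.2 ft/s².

Fr₁ = 7.50 (given).
Conjugate-depth relation: y₂/y₁ = ½[√(1 + 8Fr₁²) − 1] = ½[√451.0 − 1] = 10.1.
y₂ = 10.1 × 0.677 = 6.85 ft.
E₁ = y₁(1 + Fr₁²/2) = 0.677×(1 + 7.50²/2) = 19.7 ft. ΔE = (y₂ − y₁)³/(4y₁y₂) = 12.7 ft. ΔE/E₁ = 12.7/19.7 = 0.643.

ΔE/E₁ = 0.643 (64.3%)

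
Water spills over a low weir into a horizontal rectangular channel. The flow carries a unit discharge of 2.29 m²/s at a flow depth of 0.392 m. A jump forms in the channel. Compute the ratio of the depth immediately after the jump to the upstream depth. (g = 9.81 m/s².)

y₂/y₁ = 3.74

V₁ = q/y₁ = 2.29/0.392 = 5.84 m/s. Fr₁ = V₁/√(g·y₁) = 5.84/√(9.81×0.392) = 2.98.
Conjugate-depth relation: y₂/y₁ = ½[√(1 + 8Fr₁²) − 1] = ½[√72.00 − 1] = 3.74.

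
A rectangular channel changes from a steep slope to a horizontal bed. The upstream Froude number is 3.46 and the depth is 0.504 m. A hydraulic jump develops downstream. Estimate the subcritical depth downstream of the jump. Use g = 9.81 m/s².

Fr₁ = 3.46 (given).
Conjugate-depth relation: y₂/y₁ = ½[√(1 + 8Fr₁²) − 1] = ½[√96.77 − 1] = 4.42.
y₂ = 4.42 × 0.504 = 2.23 m.

y₂ = 2.23 m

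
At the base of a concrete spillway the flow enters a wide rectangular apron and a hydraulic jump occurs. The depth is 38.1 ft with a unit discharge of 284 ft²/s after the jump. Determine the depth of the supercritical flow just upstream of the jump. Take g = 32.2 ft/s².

V₂ = q/y₂ = 284/38.1 = 7.45 ft/s; Fr₂ = V₂/√(g·y₂) = 0.213.
From the momentum equation (using Fr₂), y₁/y₂ = ½[√(1 + 8Fr₂²) − 1] = ½[√1.362 − 1] = 0.0836.
y₁ = 0.0836 × 38.1 = 3.18 ft.

y₁ = 3.18 ft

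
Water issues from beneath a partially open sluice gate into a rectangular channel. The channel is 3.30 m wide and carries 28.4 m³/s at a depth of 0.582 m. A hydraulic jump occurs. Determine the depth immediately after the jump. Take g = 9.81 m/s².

q = Q/b = 28.4/3.30 = 8.61 m²/s; V₁ = q/y₁ = 14.8 m/s. Fr₁ = V₁/√(g·y₁) = 6.19.
Conjugate-depth relation: y₂/y₁ = ½[√(1 + 8Fr₁²) − 1] = ½[√307.4 − 1] = 8.27.
y₂ = 8.27 × 0.582 = 4.81 m.

y₂ = 4.81 m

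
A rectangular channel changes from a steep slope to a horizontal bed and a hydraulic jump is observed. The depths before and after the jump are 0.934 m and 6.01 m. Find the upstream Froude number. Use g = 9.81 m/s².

For a rectangular channel the momentum equation gives q² = ½·g·y₁·y₂·(y₁ + y₂) = ½×9.81×0.934×6.01×6.94 = 191.
q = √191 = 13.8 m²/s.
V₁ = q/y₁ = 14.8 m/s; Fr₁ = V₁/√(g·y₁) = 4.89.

Fr₁ = 4.89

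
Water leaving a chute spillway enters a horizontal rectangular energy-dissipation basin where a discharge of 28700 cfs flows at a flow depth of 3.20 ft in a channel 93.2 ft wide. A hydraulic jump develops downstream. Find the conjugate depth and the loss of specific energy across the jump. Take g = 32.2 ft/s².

q = Q/b = 28700/93.2 = 308 ft²/s; V₁ = q/y₁ = 96.2 ft/s. Fr₁ = V₁/√(g·y₁) = 9.48.
From the momentum equation for a rectangular channel, y₂/y₁ = ½[√(1 + 8Fr₁²) − 1] = ½[√720.0 − 1] = 12.9.
y₂ = 12.9 × 3.20 = 41.3 ft.
V₂ = q/y₂ = 308/41.3 = 7.45 ft/s. E₁ = y₁ + V₁²/2g = 147 ft; E₂ = y₂ + V₂²/2g = 42.2 ft. ΔE = E₁ − E₂ = 105 ft.

y₂ = 41.3 ft; ΔE = 105 ft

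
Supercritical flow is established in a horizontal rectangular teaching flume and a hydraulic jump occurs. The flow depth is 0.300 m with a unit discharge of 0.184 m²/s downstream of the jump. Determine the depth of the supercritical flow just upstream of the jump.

V₂ = q/y₂ = 0.184/0.300 = 0.613 m/s; Fr₂ = V₂/√(g·y₂) = 0.358.
From the momentum equation (using Fr₂), y₁/y₂ = ½[√(1 + 8Fr₂²) − 1] = ½[√2.023 − 1] = 0.211.
y₁ = 0.211 × 0.300 = 0.0633 m.

y₁ = 0.0633 m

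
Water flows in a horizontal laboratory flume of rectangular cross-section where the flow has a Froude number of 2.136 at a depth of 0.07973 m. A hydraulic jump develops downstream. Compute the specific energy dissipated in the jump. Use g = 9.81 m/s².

ΔE = 0.02964 m

Fr₁ = 2.136 (given).
From the momentum equation for a rectangular channel, y₂/y₁ = ½[√(1 + 8Fr₁²) − 1] = ½[√37.500 − 1] = 2.562.
y₂ = 2.562 × 0.07973 = 0.2043 m.
Head loss: ΔE = (y₂ − y₁)³/(4y₁y₂) = (0.2043 − 0.07973)³/(4×0.07973×0.2043) = 0.001931/0.06514 = 0.02964 m.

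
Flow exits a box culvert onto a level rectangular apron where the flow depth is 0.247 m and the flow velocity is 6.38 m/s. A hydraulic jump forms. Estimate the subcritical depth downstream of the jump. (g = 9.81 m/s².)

Fr₁ = V₁/√(g·y₁) = 6.38/√(9.81×0.247) = 4.10.
From the momentum equation for a rectangular channel, y₂/y₁ = ½[√(1 + 8Fr₁²) − 1] = ½[√135.4 − 1] = 5.32.
y₂ = 5.32 × 0.247 = 1.31 m.

y₂ = 1.31 m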